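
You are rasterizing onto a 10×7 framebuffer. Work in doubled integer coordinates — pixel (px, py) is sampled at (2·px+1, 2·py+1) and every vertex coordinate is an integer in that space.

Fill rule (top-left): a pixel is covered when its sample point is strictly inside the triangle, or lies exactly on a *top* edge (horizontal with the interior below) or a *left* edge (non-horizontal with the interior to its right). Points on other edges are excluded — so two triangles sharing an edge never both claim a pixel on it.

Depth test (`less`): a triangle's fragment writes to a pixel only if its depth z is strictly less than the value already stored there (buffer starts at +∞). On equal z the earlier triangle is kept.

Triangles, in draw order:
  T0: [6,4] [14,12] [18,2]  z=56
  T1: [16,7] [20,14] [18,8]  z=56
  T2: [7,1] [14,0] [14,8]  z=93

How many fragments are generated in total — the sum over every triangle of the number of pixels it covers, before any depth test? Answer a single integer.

T0:
  2·area = 112  (B↔C swapped to make it positive)
  edge (6, 4)→(18, 2): d=(12,-2) top-left  bias=+0
  edge (18, 2)→(14, 12): d=(-4,10) right/bottom  bias=-1
  edge (14, 12)→(6, 4): d=(-8,-8) top-left  bias=+0
    (1,0)@(3, 1): e=[-42,154,0] → ·  [on edge]
    (2,1)@(5, 3): e=[-14,126,0] → ·  [on edge]
    (6,1)@(13, 3): e=[2,46,64] → █
    (7,1)@(15, 3): e=[6,26,80] → █
    (8,1)@(17, 3): e=[10,6,96] → █
    (9,1)@(19, 3): e=[14,-14,112] → ·
    (3,2)@(7, 5): e=[14,98,0] → █  [on edge]
    (4,2)@(9, 5): e=[18,78,16] → █
    (5,2)@(11, 5): e=[22,58,32] → █
    (8,2)@(17, 5): e=[34,-2,80] → ·
    (3,3)@(7, 7): e=[38,90,-16] → ·
    (4,3)@(9, 7): e=[42,70,0] → █  [on edge]
    (5,4)@(11, 9): e=[70,42,0] → █  [on edge]
    (6,5)@(13, 11): e=[98,14,0] → █  [on edge]
    (7,6)@(15, 13): e=[126,-14,0] → ·  [on edge]
  covered (16 px):
    · · · · · · · · · ·
    · · · · · · █ █ █ ·
    · · · █ █ █ █ █ · ·
    · · · · █ █ █ █ · ·
    · · · · · █ █ █ · ·
    · · · · · · █ · · ·
    · · · · · · · · · ·
T1:
  2·area = 10  (B↔C swapped to make it positive)
  edge (16, 7)→(18, 8): d=(2,1) right/bottom  bias=-1
  edge (18, 8)→(20, 14): d=(2,6) right/bottom  bias=-1
  edge (20, 14)→(16, 7): d=(-4,-7) top-left  bias=+0
    (8,2)@(17, 5): e=[-5,0,15] → ·  [on edge]
    (9,5)@(19, 11): e=[5,0,5] → ·  [on edge]
  covered (0 px):
    · · · · · · · · · ·
    · · · · · · · · · ·
    · · · · · · · · · ·
    · · · · · · · · · ·
    · · · · · · · · · ·
    · · · · · · · · · ·
    · · · · · · · · · ·
T2:
  2·area = 56
  edge (7, 1)→(14, 0): d=(7,-1) top-left  bias=+0
  edge (14, 0)→(14, 8): d=(0,8) right/bottom  bias=-1
  edge (14, 8)→(7, 1): d=(-7,-7) top-left  bias=+0
    (3,0)@(7, 1): e=[0,56,0] → █  [on edge]
    (4,0)@(9, 1): e=[2,40,14] → █
    (5,0)@(11, 1): e=[4,24,28] → █
    (6,0)@(13, 1): e=[6,8,42] → █
    (7,0)@(15, 1): e=[8,-8,56] → ·
    (3,1)@(7, 3): e=[14,56,-14] → ·
    (4,1)@(9, 3): e=[16,40,0] → █  [on edge]
    (7,1)@(15, 3): e=[22,-8,42] → ·
    (4,2)@(9, 5): e=[30,40,-14] → ·
    (5,2)@(11, 5): e=[32,24,0] → █  [on edge]
    (7,2)@(15, 5): e=[36,-8,28] → ·
    (5,3)@(11, 7): e=[46,24,-14] → ·
    (6,3)@(13, 7): e=[48,8,0] → █  [on edge]
    (7,4)@(15, 9): e=[64,-8,0] → ·  [on edge]
    (8,5)@(17, 11): e=[80,-24,0] → ·  [on edge]
    (9,6)@(19, 13): e=[96,-40,0] → ·  [on edge]
  covered (10 px):
    · · · █ █ █ █ · · ·
    · · · · █ █ █ · · ·
    · · · · · █ █ · · ·
    · · · · · · █ · · ·
    · · · · · · · · · ·
    · · · · · · · · · ·
    · · · · · · · · · ·

Result: 26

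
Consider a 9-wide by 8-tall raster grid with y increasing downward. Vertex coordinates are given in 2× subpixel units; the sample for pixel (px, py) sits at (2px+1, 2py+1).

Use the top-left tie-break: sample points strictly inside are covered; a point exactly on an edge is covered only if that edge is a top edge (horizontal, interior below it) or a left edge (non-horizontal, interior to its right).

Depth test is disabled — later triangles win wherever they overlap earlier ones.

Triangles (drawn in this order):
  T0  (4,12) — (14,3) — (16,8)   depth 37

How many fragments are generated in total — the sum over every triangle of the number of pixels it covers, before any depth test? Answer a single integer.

T0:
  2·area = 68
  edge (4, 12)→(14, 3): d=(10,-9) top-left  bias=+0
  edge (14, 3)→(16, 8): d=(2,5) right/bottom  bias=-1
  edge (16, 8)→(4, 12): d=(-12,4) right/bottom  bias=-1
    (6,2)@(13, 5): e=[11,9,48] → X
    (7,2)@(15, 5): e=[29,-1,40] → .
    (5,3)@(11, 7): e=[13,23,32] → X
    (7,3)@(15, 7): e=[49,3,16] → X
    (8,3)@(17, 7): e=[67,-7,8] → .
    (4,4)@(9, 9): e=[15,37,16] → X
    (6,4)@(13, 9): e=[51,17,0] → .  [on edge]
    (7,4)@(15, 9): e=[69,7,-8] → .
    (3,5)@(7, 11): e=[17,51,0] → .  [on edge]
    (4,5)@(9, 11): e=[35,41,-8] → .
    (5,5)@(11, 11): e=[53,31,-16] → .
    (0,6)@(1, 13): e=[-17,85,0] → .  [on edge]
  covered (6 px):
    . . . . . . . . .
    . . . . . . . . .
    . . . . . . X . .
    . . . . . X X X .
    . . . . X X . . .
    . . . . . . . . .
    . . . . . . . . .
    . . . . . . . . .

Result: 6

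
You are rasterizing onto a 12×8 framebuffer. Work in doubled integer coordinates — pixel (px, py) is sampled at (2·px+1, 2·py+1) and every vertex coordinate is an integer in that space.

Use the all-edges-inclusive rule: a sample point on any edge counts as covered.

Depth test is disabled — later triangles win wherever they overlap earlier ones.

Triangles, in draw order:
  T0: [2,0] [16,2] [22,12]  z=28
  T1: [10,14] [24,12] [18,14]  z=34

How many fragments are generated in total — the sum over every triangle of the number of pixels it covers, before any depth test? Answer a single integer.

T0:
  2·area = 128
  edge (2, 0)→(16, 2): d=(14,2) inclusive
  edge (16, 2)→(22, 12): d=(6,10) inclusive
  edge (22, 12)→(2, 0): d=(-20,-12) inclusive
    (2,0)@(5, 1): e=[8,104,16] → X
    (3,0)@(7, 1): e=[4,84,40] → X
    (4,0)@(9, 1): e=[0,64,64] → X  [on edge]
    (5,0)@(11, 1): e=[-4,44,88] → .
    (2,1)@(5, 3): e=[36,116,-24] → .
    (3,1)@(7, 3): e=[32,96,0] → X  [on edge]
    (5,1)@(11, 3): e=[24,56,48] → X
    (6,1)@(13, 3): e=[20,36,72] → X
    (7,1)@(15, 3): e=[16,16,96] → X
    (8,1)@(17, 3): e=[12,-4,120] → .
    (11,1)@(23, 3): e=[0,-64,192] → .  [on edge]
    (3,2)@(7, 5): e=[60,108,-40] → .
    (9,3)@(19, 7): e=[64,0,64] → X  [on edge]
    (8,4)@(17, 9): e=[96,32,0] → X  [on edge]
  covered (18 px):
    . . X X X . . . . . . .
    . . . X X X X X . . . .
    . . . . . X X X X . . .
    . . . . . . . X X X . .
    . . . . . . . . X X . .
    . . . . . . . . . . X .
    . . . . . . . . . . . .
    . . . . . . . . . . . .
T1:
  2·area = 16
  edge (10, 14)→(24, 12): d=(14,-2) inclusive
  edge (24, 12)→(18, 14): d=(-6,2) inclusive
  edge (18, 14)→(10, 14): d=(-8,0) inclusive
    (8,6)@(17, 13): e=[0,8,8] → X  [on edge]
    (9,6)@(19, 13): e=[4,4,8] → X
    (10,6)@(21, 13): e=[8,0,8] → X  [on edge]
    (11,6)@(23, 13): e=[12,-4,8] → .
    (1,7)@(3, 15): e=[0,24,-8] → .  [on edge]
    (7,7)@(15, 15): e=[24,0,-8] → .  [on edge]
    (8,7)@(17, 15): e=[28,-4,-8] → .
    (9,7)@(19, 15): e=[32,-8,-8] → .
    (10,7)@(21, 15): e=[36,-12,-8] → .
  covered (3 px):
    . . . . . . . . . . . .
    . . . . . . . . . . . .
    . . . . . . . . . . . .
    . . . . . . . . . . . .
    . . . . . . . . . . . .
    . . . . . . . . . . . .
    . . . . . . . . X X X .
    . . . . . . . . . . . .

Final: 21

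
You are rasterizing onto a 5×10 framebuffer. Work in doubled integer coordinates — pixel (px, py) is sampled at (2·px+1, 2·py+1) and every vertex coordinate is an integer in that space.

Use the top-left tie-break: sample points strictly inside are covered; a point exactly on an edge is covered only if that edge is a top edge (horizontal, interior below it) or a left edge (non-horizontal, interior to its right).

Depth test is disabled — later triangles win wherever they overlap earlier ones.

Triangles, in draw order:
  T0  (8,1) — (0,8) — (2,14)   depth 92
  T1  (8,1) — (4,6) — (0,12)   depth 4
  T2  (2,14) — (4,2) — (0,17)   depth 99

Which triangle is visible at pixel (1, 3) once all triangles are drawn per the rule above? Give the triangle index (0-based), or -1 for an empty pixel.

T0:
  2·area = 62  (B↔C swapped to make it positive)
  edge (8, 1)→(2, 14): d=(-6,13) right/bottom  bias=-1
  edge (2, 14)→(0, 8): d=(-2,-6) top-left  bias=+0
  edge (0, 8)→(8, 1): d=(8,-7) top-left  bias=+0
    (3,1)@(7, 3): e=[1,52,9] → █
    (4,1)@(9, 3): e=[-25,64,23] → ·
    (2,2)@(5, 5): e=[15,36,11] → █
    (3,2)@(7, 5): e=[-11,48,25] → ·
    (1,3)@(3, 7): e=[29,20,13] → █
    (3,3)@(7, 7): e=[-23,44,41] → ·
    (0,4)@(1, 9): e=[43,4,15] → █
    (2,4)@(5, 9): e=[-9,28,43] → ·
    (0,5)@(1, 11): e=[31,0,31] → █  [on edge]
    (2,5)@(5, 11): e=[-21,24,59] → ·
    (0,6)@(1, 13): e=[19,-4,47] → ·
    (1,6)@(3, 13): e=[-7,8,61] → ·
    (1,8)@(3, 17): e=[-31,0,93] → ·  [on edge]
  covered (8 px):
    · · · · ·
    · · · █ ·
    · · █ · ·
    · █ █ · ·
    █ █ · · ·
    █ █ · · ·
    · · · · ·
    · · · · ·
    · · · · ·
    · · · · ·
T1:
  2·area = 4  (B↔C swapped to make it positive)
  edge (8, 1)→(0, 12): d=(-8,11) right/bottom  bias=-1
  edge (0, 12)→(4, 6): d=(4,-6) top-left  bias=+0
  edge (4, 6)→(8, 1): d=(4,-5) top-left  bias=+0
    (2,2)@(5, 5): e=[1,2,1] → █
    (3,2)@(7, 5): e=[-21,14,11] → ·
    (2,3)@(5, 7): e=[-15,10,9] → ·
  covered (1 px):
    · · · · ·
    · · · · ·
    · · █ · ·
    · · · · ·
    · · · · ·
    · · · · ·
    · · · · ·
    · · · · ·
    · · · · ·
    · · · · ·
T2:
  2·area = 18  (B↔C swapped to make it positive)
  edge (2, 14)→(0, 17): d=(-2,3) right/bottom  bias=-1
  edge (0, 17)→(4, 2): d=(4,-15) top-left  bias=+0
  edge (4, 2)→(2, 14): d=(-2,12) right/bottom  bias=-1
    (1,3)@(3, 7): e=[11,5,2] → █
    (2,3)@(5, 7): e=[5,35,-22] → ·
    (1,4)@(3, 9): e=[7,13,-2] → ·
    (0,7)@(1, 15): e=[1,7,10] → █
    (1,7)@(3, 15): e=[-5,37,-14] → ·
    (0,8)@(1, 17): e=[-3,15,6] → ·
  covered (2 px):
    · · · · ·
    · · · · ·
    · · · · ·
    · █ · · ·
    · · · · ·
    · · · · ·
    · · · · ·
    █ · · · ·
    · · · · ·
    · · · · ·

Z-buffer (winner per pixel, '.' = empty):
  . . . . .
  . . . 0 .
  . . 1 . .
  . 2 0 . .
  0 0 . . .
  0 0 . . .
  . . . . .
  2 . . . .
  . . . . .
  . . . . .

Answer: 2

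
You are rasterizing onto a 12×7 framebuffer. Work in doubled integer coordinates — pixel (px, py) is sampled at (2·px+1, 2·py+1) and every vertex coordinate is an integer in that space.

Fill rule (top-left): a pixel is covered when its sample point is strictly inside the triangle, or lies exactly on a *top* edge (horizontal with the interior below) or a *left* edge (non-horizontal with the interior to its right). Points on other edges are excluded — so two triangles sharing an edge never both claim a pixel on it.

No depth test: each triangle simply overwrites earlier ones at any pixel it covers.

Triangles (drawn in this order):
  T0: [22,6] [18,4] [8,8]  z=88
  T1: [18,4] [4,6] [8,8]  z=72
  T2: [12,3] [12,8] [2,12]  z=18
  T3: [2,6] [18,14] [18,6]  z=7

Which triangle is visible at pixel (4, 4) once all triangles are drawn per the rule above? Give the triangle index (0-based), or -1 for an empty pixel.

T0:
  2·area = 36  (B↔C swapped to make it positive)
  edge (22, 6)→(8, 8): d=(-14,2) right/bottom  bias=-1
  edge (8, 8)→(18, 4): d=(10,-4) top-left  bias=+0
  edge (18, 4)→(22, 6): d=(4,2) right/bottom  bias=-1
    (8,2)@(17, 5): e=[24,6,6] → X
    (9,2)@(19, 5): e=[20,14,2] → X
    (10,2)@(21, 5): e=[16,22,-2] → .
    (5,3)@(11, 7): e=[8,2,26] → X
    (6,3)@(13, 7): e=[4,10,22] → X
    (7,3)@(15, 7): e=[0,18,18] → .  [on edge]
    (8,3)@(17, 7): e=[-4,26,14] → .
    (9,3)@(19, 7): e=[-8,34,10] → .
    (0,4)@(1, 9): e=[0,-18,54] → .  [on edge]
    (5,4)@(11, 9): e=[-20,22,34] → .
    (6,4)@(13, 9): e=[-24,30,30] → .
  covered (4 px):
    . . . . . . . . . . . .
    . . . . . . . . . . . .
    . . . . . . . . X X . .
    . . . . . X X . . . . .
    . . . . . . . . . . . .
    . . . . . . . . . . . .
    . . . . . . . . . . . .
T1:
  2·area = 36  (B↔C swapped to make it positive)
  edge (18, 4)→(8, 8): d=(-10,4) right/bottom  bias=-1
  edge (8, 8)→(4, 6): d=(-4,-2) top-left  bias=+0
  edge (4, 6)→(18, 4): d=(14,-2) top-left  bias=+0
    (5,2)@(11, 5): e=[18,18,0] → X  [on edge]
    (6,2)@(13, 5): e=[10,22,4] → X
    (7,2)@(15, 5): e=[2,26,8] → X
    (8,2)@(17, 5): e=[-6,30,12] → .
    (3,3)@(7, 7): e=[14,2,20] → X
    (4,3)@(9, 7): e=[6,6,24] → X
    (5,3)@(11, 7): e=[-2,10,28] → .
    (6,3)@(13, 7): e=[-10,14,32] → .
    (7,3)@(15, 7): e=[-18,18,36] → .
    (3,4)@(7, 9): e=[-6,-6,48] → .
    (4,4)@(9, 9): e=[-14,-2,52] → .
  covered (5 px):
    . . . . . . . . . . . .
    . . . . . . . . . . . .
    . . . . . X X X . . . .
    . . . X X . . . . . . .
    . . . . . . . . . . . .
    . . . . . . . . . . . .
    . . . . . . . . . . . .
T2:
  2·area = 50
  edge (12, 3)→(12, 8): d=(0,5) right/bottom  bias=-1
  edge (12, 8)→(2, 12): d=(-10,4) right/bottom  bias=-1
  edge (2, 12)→(12, 3): d=(10,-9) top-left  bias=+0
    (5,2)@(11, 5): e=[5,34,11] → X
    (6,2)@(13, 5): e=[-5,26,29] → .
    (4,3)@(9, 7): e=[15,22,13] → X
    (6,3)@(13, 7): e=[-5,6,49] → .
    (3,4)@(7, 9): e=[25,10,15] → X
    (5,4)@(11, 9): e=[5,-6,51] → .
    (3,5)@(7, 11): e=[25,-10,35] → .
    (4,5)@(9, 11): e=[15,-18,53] → .
  covered (5 px):
    . . . . . . . . . . . .
    . . . . . . . . . . . .
    . . . . . X . . . . . .
    . . . . X X . . . . . .
    . . . X X . . . . . . .
    . . . . . . . . . . . .
    . . . . . . . . . . . .
T3:
  2·area = 128  (B↔C swapped to make it positive)
  edge (2, 6)→(18, 6): d=(16,0) top-left  bias=+0
  edge (18, 6)→(18, 14): d=(0,8) right/bottom  bias=-1
  edge (18, 14)→(2, 6): d=(-16,-8) top-left  bias=+0
    (2,3)@(5, 7): e=[16,104,8] → X
    (3,3)@(7, 7): e=[16,88,24] → X
    (4,3)@(9, 7): e=[16,72,40] → X
    (5,3)@(11, 7): e=[16,56,56] → X
    (6,3)@(13, 7): e=[16,40,72] → X
    (7,3)@(15, 7): e=[16,24,88] → X
    (8,3)@(17, 7): e=[16,8,104] → X
    (9,3)@(19, 7): e=[16,-8,120] → .
    (2,4)@(5, 9): e=[48,104,-24] → .
    (3,4)@(7, 9): e=[48,88,-8] → .
    (4,4)@(9, 9): e=[48,72,8] → X
    (9,4)@(19, 9): e=[48,-8,88] → .
  covered (16 px):
    . . . . . . . . . . . .
    . . . . . . . . . . . .
    . . . . . . . . . . . .
    . . X X X X X X X . . .
    . . . . X X X X X . . .
    . . . . . . X X X . . .
    . . . . . . . . X . . .

Z-buffer (winner per pixel, '.' = empty):
  . . . . . . . . . . . .
  . . . . . . . . . . . .
  . . . . . 2 1 1 0 0 . .
  . . 3 3 3 3 3 3 3 . . .
  . . . 2 3 3 3 3 3 . . .
  . . . . . . 3 3 3 . . .
  . . . . . . . . 3 . . .

Final: 3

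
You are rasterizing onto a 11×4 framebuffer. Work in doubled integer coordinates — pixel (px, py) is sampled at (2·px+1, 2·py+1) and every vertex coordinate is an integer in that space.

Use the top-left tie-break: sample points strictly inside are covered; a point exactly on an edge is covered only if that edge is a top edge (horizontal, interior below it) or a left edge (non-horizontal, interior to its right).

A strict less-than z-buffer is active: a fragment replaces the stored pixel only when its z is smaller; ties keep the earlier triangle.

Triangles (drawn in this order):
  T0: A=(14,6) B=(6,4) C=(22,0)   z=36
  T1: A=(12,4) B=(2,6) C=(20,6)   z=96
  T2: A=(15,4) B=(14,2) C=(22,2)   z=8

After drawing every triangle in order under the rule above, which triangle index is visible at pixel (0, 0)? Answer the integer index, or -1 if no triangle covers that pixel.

T0:
  2·area = 64
  edge (14, 6)→(6, 4): d=(-8,-2) top-left  bias=+0
  edge (6, 4)→(22, 0): d=(16,-4) top-left  bias=+0
  edge (22, 0)→(14, 6): d=(-8,6) right/bottom  bias=-1
    (9,0)@(19, 1): e=[50,4,10] → #
    (10,0)@(21, 1): e=[54,12,-2] → ·
    (5,1)@(11, 3): e=[18,4,42] → #
    (6,1)@(13, 3): e=[22,12,30] → #
    (7,1)@(15, 3): e=[26,20,18] → #
    (8,1)@(17, 3): e=[30,28,6] → #
    (9,1)@(19, 3): e=[34,36,-6] → ·
    (5,2)@(11, 5): e=[2,36,26] → #
    (8,2)@(17, 5): e=[14,60,-10] → ·
    (5,3)@(11, 7): e=[-14,68,10] → ·
    (6,3)@(13, 7): e=[-10,76,-2] → ·
    (7,3)@(15, 7): e=[-6,84,-14] → ·
  covered (8 px):
    · · · · · · · · · # ·
    · · · · · # # # # · ·
    · · · · · # # # · · ·
    · · · · · · · · · · ·
T1:
  2·area = 36  (B↔C swapped to make it positive)
  edge (12, 4)→(20, 6): d=(8,2) right/bottom  bias=-1
  edge (20, 6)→(2, 6): d=(-18,0) right/bottom  bias=-1
  edge (2, 6)→(12, 4): d=(10,-2) top-left  bias=+0
    (8,1)@(17, 3): e=[-18,54,0] → ·  [on edge]
    (3,2)@(7, 5): e=[18,18,0] → #  [on edge]
    (4,2)@(9, 5): e=[14,18,4] → #
    (5,2)@(11, 5): e=[10,18,8] → #
    (6,2)@(13, 5): e=[6,18,12] → #
    (7,2)@(15, 5): e=[2,18,16] → #
    (8,2)@(17, 5): e=[-2,18,20] → ·
    (3,3)@(7, 7): e=[34,-18,20] → ·
    (4,3)@(9, 7): e=[30,-18,24] → ·
    (5,3)@(11, 7): e=[26,-18,28] → ·
    (6,3)@(13, 7): e=[22,-18,32] → ·
    (7,3)@(15, 7): e=[18,-18,36] → ·
  covered (5 px):
    · · · · · · · · · · ·
    · · · · · · · · · · ·
    · · · # # # # # · · ·
    · · · · · · · · · · ·
T2:
  2·area = 16
  edge (15, 4)→(14, 2): d=(-1,-2) top-left  bias=+0
  edge (14, 2)→(22, 2): d=(8,0) top-left  bias=+0
  edge (22, 2)→(15, 4): d=(-7,2) right/bottom  bias=-1
    (7,1)@(15, 3): e=[1,8,7] → #
    (8,1)@(17, 3): e=[5,8,3] → #
    (9,1)@(19, 3): e=[9,8,-1] → ·
    (7,2)@(15, 5): e=[-1,24,-7] → ·
    (8,2)@(17, 5): e=[3,24,-11] → ·
  covered (2 px):
    · · · · · · · · · · ·
    · · · · · · · # # · ·
    · · · · · · · · · · ·
    · · · · · · · · · · ·

Z-buffer (winner per pixel, '.' = empty):
  . . . . . . . . . 0 .
  . . . . . 0 0 2 2 . .
  . . . 1 1 0 0 0 . . .
  . . . . . . . . . . .

Final: -1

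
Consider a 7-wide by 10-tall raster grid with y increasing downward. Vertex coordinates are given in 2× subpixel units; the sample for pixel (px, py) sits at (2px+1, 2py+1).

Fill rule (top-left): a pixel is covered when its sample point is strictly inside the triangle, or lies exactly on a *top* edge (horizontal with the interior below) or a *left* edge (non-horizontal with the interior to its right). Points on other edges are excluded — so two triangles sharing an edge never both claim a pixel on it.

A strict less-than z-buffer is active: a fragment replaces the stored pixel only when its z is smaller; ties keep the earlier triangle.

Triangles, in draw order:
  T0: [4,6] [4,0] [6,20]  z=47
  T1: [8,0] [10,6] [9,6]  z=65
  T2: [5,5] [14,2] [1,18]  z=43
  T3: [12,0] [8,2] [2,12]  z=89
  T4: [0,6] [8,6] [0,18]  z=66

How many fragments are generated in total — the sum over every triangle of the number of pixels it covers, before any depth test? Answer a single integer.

T0:
  2·area = 12
  edge (4, 6)→(4, 0): d=(0,-6) top-left  bias=+0
  edge (4, 0)→(6, 20): d=(2,20) right/bottom  bias=-1
  edge (6, 20)→(4, 6): d=(-2,-14) top-left  bias=+0
    (2,5)@(5, 11): e=[6,2,4] → X
    (3,5)@(7, 11): e=[18,-38,32] → .
    (2,6)@(5, 13): e=[6,6,0] → X  [on edge]
    (3,6)@(7, 13): e=[18,-34,28] → .
    (2,7)@(5, 15): e=[6,10,-4] → .
  covered (2 px):
    . . . . . . .
    . . . . . . .
    . . . . . . .
    . . . . . . .
    . . . . . . .
    . . X . . . .
    . . X . . . .
    . . . . . . .
    . . . . . . .
    . . . . . . .
T1:
  2·area = 6
  edge (8, 0)→(10, 6): d=(2,6) right/bottom  bias=-1
  edge (10, 6)→(9, 6): d=(-1,0) right/bottom  bias=-1
  edge (9, 6)→(8, 0): d=(-1,-6) top-left  bias=+0
    (4,1)@(9, 3): e=[0,3,3] → .  [on edge]
    (4,2)@(9, 5): e=[4,1,1] → X
    (5,2)@(11, 5): e=[-8,1,13] → .
    (4,3)@(9, 7): e=[8,-1,-1] → .
    (5,4)@(11, 9): e=[0,-3,9] → .  [on edge]
    (6,7)@(13, 15): e=[0,-9,15] → .  [on edge]
  covered (1 px):
    . . . . . . .
    . . . . . . .
    . . . . X . .
    . . . . . . .
    . . . . . . .
    . . . . . . .
    . . . . . . .
    . . . . . . .
    . . . . . . .
    . . . . . . .
T2:
  2·area = 105
  edge (5, 5)→(14, 2): d=(9,-3) top-left  bias=+0
  edge (14, 2)→(1, 18): d=(-13,16) right/bottom  bias=-1
  edge (1, 18)→(5, 5): d=(4,-13) top-left  bias=+0
    (5,1)@(11, 3): e=[0,35,70] → X  [on edge]
    (6,1)@(13, 3): e=[6,3,96] → X
    (2,2)@(5, 5): e=[0,105,0] → X  [on edge]
    (3,2)@(7, 5): e=[6,73,26] → X
    (4,2)@(9, 5): e=[12,41,52] → X
    (6,2)@(13, 5): e=[24,-23,104] → .
    (2,3)@(5, 7): e=[18,79,8] → X
    (5,3)@(11, 7): e=[36,-17,86] → .
    (2,4)@(5, 9): e=[36,53,16] → X
    (4,4)@(9, 9): e=[48,-11,68] → .
    (2,5)@(5, 11): e=[54,27,24] → X
    (3,5)@(7, 11): e=[60,-5,50] → .
  covered (15 px):
    . . . . . . .
    . . . . . X X
    . . X X X X .
    . . X X X . .
    . . X X . . .
    . . X . . . .
    . X X . . . .
    . X . . . . .
    . . . . . . .
    . . . . . . .
T3:
  2·area = 28  (B↔C swapped to make it positive)
  edge (12, 0)→(2, 12): d=(-10,12) right/bottom  bias=-1
  edge (2, 12)→(8, 2): d=(6,-10) top-left  bias=+0
  edge (8, 2)→(12, 0): d=(4,-2) top-left  bias=+0
    (5,0)@(11, 1): e=[2,24,2] → X
    (6,0)@(13, 1): e=[-22,44,6] → .
    (4,1)@(9, 3): e=[6,16,6] → X
    (5,1)@(11, 3): e=[-18,36,10] → .
    (3,2)@(7, 5): e=[10,8,10] → X
    (4,2)@(9, 5): e=[-14,28,14] → .
    (2,3)@(5, 7): e=[14,0,14] → X  [on edge]
    (3,3)@(7, 7): e=[-10,20,18] → .
    (2,4)@(5, 9): e=[-6,12,22] → .
  covered (4 px):
    . . . . . X .
    . . . . X . .
    . . . X . . .
    . . X . . . .
    . . . . . . .
    . . . . . . .
    . . . . . . .
    . . . . . . .
    . . . . . . .
    . . . . . . .
T4:
  2·area = 96
  edge (0, 6)→(8, 6): d=(8,0) top-left  bias=+0
  edge (8, 6)→(0, 18): d=(-8,12) right/bottom  bias=-1
  edge (0, 18)→(0, 6): d=(0,-12) top-left  bias=+0
    (0,3)@(1, 7): e=[8,76,12] → X
    (1,3)@(3, 7): e=[8,52,36] → X
    (2,3)@(5, 7): e=[8,28,60] → X
    (3,3)@(7, 7): e=[8,4,84] → X
    (4,3)@(9, 7): e=[8,-20,108] → .
    (0,4)@(1, 9): e=[24,60,12] → X
    (3,4)@(7, 9): e=[24,-12,84] → .
    (0,5)@(1, 11): e=[40,44,12] → X
    (2,5)@(5, 11): e=[40,-4,60] → .
    (0,6)@(1, 13): e=[56,28,12] → X
    (2,6)@(5, 13): e=[56,-20,60] → .
    (0,7)@(1, 15): e=[72,12,12] → X
  covered (12 px):
    . . . . . . .
    . . . . . . .
    . . . . . . .
    X X X X . . .
    X X X . . . .
    X X . . . . .
    X X . . . . .
    X . . . . . .
    . . . . . . .
    . . . . . . .

Result: 34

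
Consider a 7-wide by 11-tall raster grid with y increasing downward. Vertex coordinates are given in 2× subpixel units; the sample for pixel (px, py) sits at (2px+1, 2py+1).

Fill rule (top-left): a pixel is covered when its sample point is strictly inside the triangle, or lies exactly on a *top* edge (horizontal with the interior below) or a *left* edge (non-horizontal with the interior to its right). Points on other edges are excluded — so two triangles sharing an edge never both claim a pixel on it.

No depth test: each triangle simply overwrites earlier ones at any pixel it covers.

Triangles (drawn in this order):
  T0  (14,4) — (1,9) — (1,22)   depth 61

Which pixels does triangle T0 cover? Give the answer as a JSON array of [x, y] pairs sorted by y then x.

T0:
  2·area = 169  (B↔C swapped to make it positive)
  edge (14, 4)→(1, 22): d=(-13,18) right/bottom  bias=-1
  edge (1, 22)→(1, 9): d=(0,-13) top-left  bias=+0
  edge (1, 9)→(14, 4): d=(13,-5) top-left  bias=+0
    (0,0)@(1, 1): e=[273,0,-104] → .  [on edge]
    (0,1)@(1, 3): e=[247,0,-78] → .  [on edge]
    (0,2)@(1, 5): e=[221,0,-52] → .  [on edge]
    (6,2)@(13, 5): e=[5,156,8] → X
    (0,3)@(1, 7): e=[195,0,-26] → .  [on edge]
    (3,3)@(7, 7): e=[87,78,4] → X
    (4,3)@(9, 7): e=[51,104,14] → X
    (5,3)@(11, 7): e=[15,130,24] → X
    (6,3)@(13, 7): e=[-21,156,34] → .
    (0,4)@(1, 9): e=[169,0,0] → X  [on edge]
    (1,4)@(3, 9): e=[133,26,10] → X
    (2,4)@(5, 9): e=[97,52,20] → X
    (0,5)@(1, 11): e=[143,0,26] → X  [on edge]
    (0,6)@(1, 13): e=[117,0,52] → X  [on edge]
    (0,7)@(1, 15): e=[91,0,78] → X  [on edge]
    (0,8)@(1, 17): e=[65,0,104] → X  [on edge]
    (0,9)@(1, 19): e=[39,0,130] → X  [on edge]
    (0,10)@(1, 21): e=[13,0,156] → X  [on edge]
  covered (25 px):
    . . . . . . .
    . . . . . . .
    . . . . . . X
    . . . X X X .
    X X X X X . .
    X X X X . . .
    X X X X . . .
    X X X . . . .
    X X . . . . .
    X X . . . . .
    X . . . . . .

Final: [[6,2],[3,3],[4,3],[5,3],[0,4],[1,4],[2,4],[3,4],[4,4],[0,5],[1,5],[2,5],[3,5],[0,6],[1,6],[2,6],[3,6],[0,7],[1,7],[2,7],[0,8],[1,8],[0,9],[1,9],[0,10]]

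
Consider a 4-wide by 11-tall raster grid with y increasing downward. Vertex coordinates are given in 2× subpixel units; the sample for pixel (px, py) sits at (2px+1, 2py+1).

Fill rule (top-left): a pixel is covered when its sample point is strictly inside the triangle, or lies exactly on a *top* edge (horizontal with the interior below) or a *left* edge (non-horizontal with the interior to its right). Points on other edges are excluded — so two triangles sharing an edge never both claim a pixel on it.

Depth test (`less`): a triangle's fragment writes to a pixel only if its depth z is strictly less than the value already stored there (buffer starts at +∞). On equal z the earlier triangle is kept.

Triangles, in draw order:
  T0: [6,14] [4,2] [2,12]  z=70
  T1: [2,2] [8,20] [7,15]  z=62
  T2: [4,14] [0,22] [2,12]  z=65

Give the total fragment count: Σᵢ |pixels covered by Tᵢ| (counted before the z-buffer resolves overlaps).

T0:
  2·area = 44  (B↔C swapped to make it positive)
  edge (6, 14)→(2, 12): d=(-4,-2) top-left  bias=+0
  edge (2, 12)→(4, 2): d=(2,-10) top-left  bias=+0
  edge (4, 2)→(6, 14): d=(2,12) right/bottom  bias=-1
    (1,3)@(3, 7): e=[22,0,22] → #  [on edge]
    (2,3)@(5, 7): e=[26,20,-2] → ·
    (1,4)@(3, 9): e=[14,4,26] → #
    (2,4)@(5, 9): e=[18,24,2] → #
    (3,4)@(7, 9): e=[22,44,-22] → ·
    (1,5)@(3, 11): e=[6,8,30] → #
    (3,5)@(7, 11): e=[14,48,-18] → ·
    (1,6)@(3, 13): e=[-2,12,34] → ·
    (2,6)@(5, 13): e=[2,32,10] → #
    (3,6)@(7, 13): e=[6,52,-14] → ·
    (2,7)@(5, 15): e=[-6,36,14] → ·
    (0,8)@(1, 17): e=[-22,0,66] → ·  [on edge]
  covered (6 px):
    · · · ·
    · · · ·
    · · · ·
    · # · ·
    · # # ·
    · # # ·
    · · # ·
    · · · ·
    · · · ·
    · · · ·
    · · · ·
T1:
  2·area = 12  (B↔C swapped to make it positive)
  edge (2, 2)→(7, 15): d=(5,13) right/bottom  bias=-1
  edge (7, 15)→(8, 20): d=(1,5) right/bottom  bias=-1
  edge (8, 20)→(2, 2): d=(-6,-18) top-left  bias=+0
    (1,2)@(3, 5): e=[2,10,0] → #  [on edge]
    (2,2)@(5, 5): e=[-24,0,36] → ·  [on edge]
    (1,3)@(3, 7): e=[12,12,-12] → ·
    (2,5)@(5, 11): e=[6,6,0] → #  [on edge]
    (3,5)@(7, 11): e=[-20,-4,36] → ·
    (2,6)@(5, 13): e=[16,8,-12] → ·
    (3,7)@(7, 15): e=[0,0,12] → ·  [on edge]
    (3,8)@(7, 17): e=[10,2,0] → #  [on edge]
    (3,9)@(7, 19): e=[20,4,-12] → ·
  covered (3 px):
    · · · ·
    · · · ·
    · # · ·
    · · · ·
    · · · ·
    · · # ·
    · · · ·
    · · · ·
    · · · #
    · · · ·
    · · · ·
T2:
  2·area = 24
  edge (4, 14)→(0, 22): d=(-4,8) right/bottom  bias=-1
  edge (0, 22)→(2, 12): d=(2,-10) top-left  bias=+0
  edge (2, 12)→(4, 14): d=(2,2) right/bottom  bias=-1
    (1,3)@(3, 7): e=[36,0,-12] → ·  [on edge]
    (0,5)@(1, 11): e=[36,-12,0] → ·  [on edge]
    (1,6)@(3, 13): e=[12,12,0] → ·  [on edge]
    (1,7)@(3, 15): e=[4,16,4] → #
    (2,7)@(5, 15): e=[-12,36,0] → ·  [on edge]
    (0,8)@(1, 17): e=[12,0,12] → #  [on edge]
    (1,8)@(3, 17): e=[-4,20,8] → ·
    (3,8)@(7, 17): e=[-36,60,0] → ·  [on edge]
    (0,9)@(1, 19): e=[4,4,16] → #
    (1,9)@(3, 19): e=[-12,24,12] → ·
    (0,10)@(1, 21): e=[-4,8,20] → ·
  covered (3 px):
    · · · ·
    · · · ·
    · · · ·
    · · · ·
    · · · ·
    · · · ·
    · · · ·
    · # · ·
    # · · ·
    # · · ·
    · · · ·

Result: 12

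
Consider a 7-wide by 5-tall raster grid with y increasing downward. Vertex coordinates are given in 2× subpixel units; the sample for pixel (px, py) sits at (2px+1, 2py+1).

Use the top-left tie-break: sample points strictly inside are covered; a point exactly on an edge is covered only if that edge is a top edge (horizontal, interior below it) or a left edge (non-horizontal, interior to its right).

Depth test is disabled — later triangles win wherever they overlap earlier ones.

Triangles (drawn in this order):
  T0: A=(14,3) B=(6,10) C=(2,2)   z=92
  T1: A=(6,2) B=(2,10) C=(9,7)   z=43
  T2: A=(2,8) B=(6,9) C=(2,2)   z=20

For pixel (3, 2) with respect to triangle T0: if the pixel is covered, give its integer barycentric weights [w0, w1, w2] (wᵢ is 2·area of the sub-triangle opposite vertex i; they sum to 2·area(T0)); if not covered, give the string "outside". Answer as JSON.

T0:
  2·area = 92
  edge (14, 3)→(6, 10): d=(-8,7) right/bottom  bias=-1
  edge (6, 10)→(2, 2): d=(-4,-8) top-left  bias=+0
  edge (2, 2)→(14, 3): d=(12,1) right/bottom  bias=-1
    (1,1)@(3, 3): e=[77,4,11] → X
    (2,1)@(5, 3): e=[63,20,9] → X
    (3,1)@(7, 3): e=[49,36,7] → X
    (4,1)@(9, 3): e=[35,52,5] → X
    (5,1)@(11, 3): e=[21,68,3] → X
    (6,1)@(13, 3): e=[7,84,1] → X
    (1,2)@(3, 5): e=[61,-4,35] → .
    (2,2)@(5, 5): e=[47,12,33] → X
    (6,2)@(13, 5): e=[-9,76,25] → .
    (2,3)@(5, 7): e=[31,4,57] → X
    (5,3)@(11, 7): e=[-11,52,51] → .
    (2,4)@(5, 9): e=[15,-4,81] → .
  covered (14 px):
    . . . . . . .
    . X X X X X X
    . . X X X X .
    . . X X X . .
    . . . X . . .
T1:
  2·area = 44  (B↔C swapped to make it positive)
  edge (6, 2)→(9, 7): d=(3,5) right/bottom  bias=-1
  edge (9, 7)→(2, 10): d=(-7,3) right/bottom  bias=-1
  edge (2, 10)→(6, 2): d=(4,-8) top-left  bias=+0
    (2,2)@(5, 5): e=[14,26,4] → X
    (3,2)@(7, 5): e=[4,20,20] → X
    (4,2)@(9, 5): e=[-6,14,36] → .
    (2,3)@(5, 7): e=[20,12,12] → X
    (4,3)@(9, 7): e=[0,0,44] → .  [on edge]
    (1,4)@(3, 9): e=[36,4,4] → X
    (2,4)@(5, 9): e=[26,-2,20] → .
    (3,4)@(7, 9): e=[16,-8,36] → .
  covered (5 px):
    . . . . . . .
    . . . . . . .
    . . X X . . .
    . . X X . . .
    . X . . . . .
T2:
  2·area = 24  (B↔C swapped to make it positive)
  edge (2, 8)→(2, 2): d=(0,-6) top-left  bias=+0
  edge (2, 2)→(6, 9): d=(4,7) right/bottom  bias=-1
  edge (6, 9)→(2, 8): d=(-4,-1) top-left  bias=+0
    (1,2)@(3, 5): e=[6,5,13] → X
    (2,2)@(5, 5): e=[18,-9,15] → .
    (1,3)@(3, 7): e=[6,13,5] → X
    (2,3)@(5, 7): e=[18,-1,7] → .
    (1,4)@(3, 9): e=[6,21,-3] → .
  covered (2 px):
    . . . . . . .
    . . . . . . .
    . X . . . . .
    . X . . . . .
    . . . . . . .

Final: [28,31,33]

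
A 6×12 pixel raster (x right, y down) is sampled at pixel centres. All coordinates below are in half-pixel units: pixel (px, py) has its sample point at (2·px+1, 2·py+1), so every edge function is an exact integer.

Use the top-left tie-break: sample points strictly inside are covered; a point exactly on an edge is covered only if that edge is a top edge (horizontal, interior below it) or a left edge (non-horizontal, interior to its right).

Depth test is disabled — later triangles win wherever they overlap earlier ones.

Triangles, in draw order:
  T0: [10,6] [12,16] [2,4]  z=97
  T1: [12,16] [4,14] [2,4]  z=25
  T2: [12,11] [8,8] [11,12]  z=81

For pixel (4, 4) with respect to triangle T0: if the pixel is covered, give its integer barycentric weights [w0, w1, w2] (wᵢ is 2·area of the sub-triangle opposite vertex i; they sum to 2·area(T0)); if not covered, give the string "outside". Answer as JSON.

T0:
  2·area = 76
  edge (10, 6)→(12, 16): d=(2,10) right/bottom  bias=-1
  edge (12, 16)→(2, 4): d=(-10,-12) top-left  bias=+0
  edge (2, 4)→(10, 6): d=(8,2) right/bottom  bias=-1
    (4,0)@(9, 1): e=[0,114,-38] → .  [on edge]
    (1,2)@(3, 5): e=[68,2,6] → X
    (2,2)@(5, 5): e=[48,26,2] → X
    (3,2)@(7, 5): e=[28,50,-2] → .
    (1,3)@(3, 7): e=[72,-18,22] → .
    (2,3)@(5, 7): e=[52,6,18] → X
    (3,3)@(7, 7): e=[32,30,14] → X
    (4,3)@(9, 7): e=[12,54,10] → X
    (5,3)@(11, 7): e=[-8,78,6] → .
    (2,4)@(5, 9): e=[56,-14,34] → .
    (3,4)@(7, 9): e=[36,10,30] → X
    (5,4)@(11, 9): e=[-4,58,22] → .
    (5,5)@(11, 11): e=[0,38,38] → .  [on edge]
  covered (9 px):
    . . . . . .
    . . . . . .
    . X X . . .
    . . X X X .
    . . . X X .
    . . . . X .
    . . . . . X
    . . . . . .
    . . . . . .
    . . . . . .
    . . . . . .
    . . . . . .
T1:
  2·area = 76
  edge (12, 16)→(4, 14): d=(-8,-2) top-left  bias=+0
  edge (4, 14)→(2, 4): d=(-2,-10) top-left  bias=+0
  edge (2, 4)→(12, 16): d=(10,12) right/bottom  bias=-1
    (1,3)@(3, 7): e=[54,4,18] → X
    (2,3)@(5, 7): e=[58,24,-6] → .
    (1,4)@(3, 9): e=[38,0,38] → X  [on edge]
    (2,4)@(5, 9): e=[42,20,14] → X
    (3,4)@(7, 9): e=[46,40,-10] → .
    (1,5)@(3, 11): e=[22,-4,58] → .
    (2,5)@(5, 11): e=[26,16,34] → X
    (3,5)@(7, 11): e=[30,36,10] → X
    (4,5)@(9, 11): e=[34,56,-14] → .
    (2,6)@(5, 13): e=[10,12,54] → X
    (4,6)@(9, 13): e=[18,52,6] → X
    (5,6)@(11, 13): e=[22,72,-18] → .
    (2,9)@(5, 19): e=[-38,0,114] → .  [on edge]
  covered (10 px):
    . . . . . .
    . . . . . .
    . . . . . .
    . X . . . .
    . X X . . .
    . . X X . .
    . . X X X .
    . . . . X X
    . . . . . .
    . . . . . .
    . . . . . .
    . . . . . .
T2:
  2·area = 7  (B↔C swapped to make it positive)
  edge (12, 11)→(11, 12): d=(-1,1) right/bottom  bias=-1
  edge (11, 12)→(8, 8): d=(-3,-4) top-left  bias=+0
  edge (8, 8)→(12, 11): d=(4,3) right/bottom  bias=-1
    (4,4)@(9, 9): e=[5,1,1] → X
    (5,4)@(11, 9): e=[3,9,-5] → .
    (4,5)@(9, 11): e=[3,-5,9] → .
    (5,5)@(11, 11): e=[1,3,3] → X
    (5,6)@(11, 13): e=[-1,-3,11] → .
  covered (2 px):
    . . . . . .
    . . . . . .
    . . . . . .
    . . . . . .
    . . . . X .
    . . . . . X
    . . . . . .
    . . . . . .
    . . . . . .
    . . . . . .
    . . . . . .
    . . . . . .

Result: [34,26,16]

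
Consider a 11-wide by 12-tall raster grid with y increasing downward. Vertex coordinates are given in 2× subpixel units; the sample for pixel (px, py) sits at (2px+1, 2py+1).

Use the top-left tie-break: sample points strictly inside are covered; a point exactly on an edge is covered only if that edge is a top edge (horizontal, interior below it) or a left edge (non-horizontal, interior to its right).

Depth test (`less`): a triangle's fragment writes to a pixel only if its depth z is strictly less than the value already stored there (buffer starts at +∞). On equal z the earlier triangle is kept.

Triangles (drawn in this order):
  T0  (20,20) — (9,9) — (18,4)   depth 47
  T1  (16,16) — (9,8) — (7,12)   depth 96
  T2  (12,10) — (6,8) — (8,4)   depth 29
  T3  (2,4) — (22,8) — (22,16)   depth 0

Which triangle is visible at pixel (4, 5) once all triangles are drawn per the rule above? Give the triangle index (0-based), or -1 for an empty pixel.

T0:
  2·area = 154
  edge (20, 20)→(9, 9): d=(-11,-11) top-left  bias=+0
  edge (9, 9)→(18, 4): d=(9,-5) top-left  bias=+0
  edge (18, 4)→(20, 20): d=(2,16) right/bottom  bias=-1
    (0,0)@(1, 1): e=[0,-112,266] → .  [on edge]
    (1,1)@(3, 3): e=[0,-84,238] → .  [on edge]
    (2,2)@(5, 5): e=[0,-56,210] → .  [on edge]
    (8,2)@(17, 5): e=[132,4,18] → X
    (9,2)@(19, 5): e=[154,14,-14] → .
    (3,3)@(7, 7): e=[0,-28,182] → .  [on edge]
    (6,3)@(13, 7): e=[66,2,86] → X
    (7,3)@(15, 7): e=[88,12,54] → X
    (9,3)@(19, 7): e=[132,32,-10] → .
    (4,4)@(9, 9): e=[0,0,154] → X  [on edge]
    (5,4)@(11, 9): e=[22,10,122] → X
    (9,4)@(19, 9): e=[110,50,-6] → .
    (5,5)@(11, 11): e=[0,28,126] → X  [on edge]
    (6,6)@(13, 13): e=[0,56,98] → X  [on edge]
    (7,7)@(15, 15): e=[0,84,70] → X  [on edge]
    (8,8)@(17, 17): e=[0,112,42] → X  [on edge]
    (9,9)@(19, 19): e=[0,140,14] → X  [on edge]
    (10,10)@(21, 21): e=[0,168,-14] → .  [on edge]
  covered (23 px):
    . . . . . . . . . . .
    . . . . . . . . . . .
    . . . . . . . . X . .
    . . . . . . X X X . .
    . . . . X X X X X . .
    . . . . . X X X X . .
    . . . . . . X X X X .
    . . . . . . . X X X .
    . . . . . . . . X X .
    . . . . . . . . . X .
    . . . . . . . . . . .
    . . . . . . . . . . .
T1:
  2·area = 44  (B↔C swapped to make it positive)
  edge (16, 16)→(7, 12): d=(-9,-4) top-left  bias=+0
  edge (7, 12)→(9, 8): d=(2,-4) top-left  bias=+0
  edge (9, 8)→(16, 16): d=(7,8) right/bottom  bias=-1
    (4,4)@(9, 9): e=[35,2,7] → X
    (5,4)@(11, 9): e=[43,10,-9] → .
    (4,5)@(9, 11): e=[17,6,21] → X
    (5,5)@(11, 11): e=[25,14,5] → X
    (6,5)@(13, 11): e=[33,22,-11] → .
    (4,6)@(9, 13): e=[-1,10,35] → .
    (5,6)@(11, 13): e=[7,18,19] → X
    (6,6)@(13, 13): e=[15,26,3] → X
    (7,6)@(15, 13): e=[23,34,-13] → .
    (5,7)@(11, 15): e=[-11,22,33] → .
    (6,7)@(13, 15): e=[-3,30,17] → .
    (7,7)@(15, 15): e=[5,38,1] → X
  covered (6 px):
    . . . . . . . . . . .
    . . . . . . . . . . .
    . . . . . . . . . . .
    . . . . . . . . . . .
    . . . . X . . . . . .
    . . . . X X . . . . .
    . . . . . X X . . . .
    . . . . . . . X . . .
    . . . . . . . . . . .
    . . . . . . . . . . .
    . . . . . . . . . . .
    . . . . . . . . . . .
T2:
  2·area = 28
  edge (12, 10)→(6, 8): d=(-6,-2) top-left  bias=+0
  edge (6, 8)→(8, 4): d=(2,-4) top-left  bias=+0
  edge (8, 4)→(12, 10): d=(4,6) right/bottom  bias=-1
    (1,3)@(3, 7): e=[0,-14,42] → .  [on edge]
    (3,3)@(7, 7): e=[8,2,18] → X
    (4,3)@(9, 7): e=[12,10,6] → X
    (5,3)@(11, 7): e=[16,18,-6] → .
    (3,4)@(7, 9): e=[-4,6,26] → .
    (4,4)@(9, 9): e=[0,14,14] → X  [on edge]
    (5,4)@(11, 9): e=[4,22,2] → X
    (6,4)@(13, 9): e=[8,30,-10] → .
    (4,5)@(9, 11): e=[-12,18,22] → .
    (5,5)@(11, 11): e=[-8,26,10] → .
    (7,5)@(15, 11): e=[0,42,-14] → .  [on edge]
    (10,6)@(21, 13): e=[0,70,-42] → .  [on edge]
  covered (4 px):
    . . . . . . . . . . .
    . . . . . . . . . . .
    . . . . . . . . . . .
    . . . X X . . . . . .
    . . . . X X . . . . .
    . . . . . . . . . . .
    . . . . . . . . . . .
    . . . . . . . . . . .
    . . . . . . . . . . .
    . . . . . . . . . . .
    . . . . . . . . . . .
    . . . . . . . . . . .
T3:
  2·area = 160
  edge (2, 4)→(22, 8): d=(20,4) right/bottom  bias=-1
  edge (22, 8)→(22, 16): d=(0,8) right/bottom  bias=-1
  edge (22, 16)→(2, 4): d=(-20,-12) top-left  bias=+0
    (2,2)@(5, 5): e=[8,136,16] → X
    (3,2)@(7, 5): e=[0,120,40] → .  [on edge]
    (2,3)@(5, 7): e=[48,136,-24] → .
    (3,3)@(7, 7): e=[40,120,0] → X  [on edge]
    (4,3)@(9, 7): e=[32,104,24] → X
    (5,3)@(11, 7): e=[24,88,48] → X
    (6,3)@(13, 7): e=[16,72,72] → X
    (7,3)@(15, 7): e=[8,56,96] → X
    (8,3)@(17, 7): e=[0,40,120] → .  [on edge]
    (3,4)@(7, 9): e=[80,120,-40] → .
    (4,4)@(9, 9): e=[72,104,-16] → .
    (5,4)@(11, 9): e=[64,88,8] → X
    (8,6)@(17, 13): e=[120,40,0] → X  [on edge]
  covered (20 px):
    . . . . . . . . . . .
    . . . . . . . . . . .
    . . X . . . . . . . .
    . . . X X X X X . . .
    . . . . . X X X X X X
    . . . . . . . X X X X
    . . . . . . . . X X X
    . . . . . . . . . . X
    . . . . . . . . . . .
    . . . . . . . . . . .
    . . . . . . . . . . .
    . . . . . . . . . . .

Z-buffer (winner per pixel, '.' = empty):
  . . . . . . . . . . .
  . . . . . . . . . . .
  . . 3 . . . . . 0 . .
  . . . 3 3 3 3 3 0 . .
  . . . . 2 3 3 3 3 3 3
  . . . . 1 0 0 3 3 3 3
  . . . . . 1 0 0 3 3 3
  . . . . . . . 0 0 0 3
  . . . . . . . . 0 0 .
  . . . . . . . . . 0 .
  . . . . . . . . . . .
  . . . . . . . . . . .

Answer: 1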